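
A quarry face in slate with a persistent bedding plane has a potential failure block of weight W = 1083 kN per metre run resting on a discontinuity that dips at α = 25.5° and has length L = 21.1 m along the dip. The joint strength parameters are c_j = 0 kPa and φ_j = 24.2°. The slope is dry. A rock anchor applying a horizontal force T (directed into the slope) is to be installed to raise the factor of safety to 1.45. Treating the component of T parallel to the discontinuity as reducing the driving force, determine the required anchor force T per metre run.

Resolving forces along and normal to the sliding plane, with the horizontal anchor force T adding T·sinα to the effective normal force and T·cosα acting up the plane against the driving force:
FS = [c_jL + (W cosα + T sinα) tanφ_j] / [W sinα − T cosα]
Without the anchor: N' = 977.5 kN/m, driving T_d = 466.2 kN/m, resisting R = 0·21.1 + 977.5·tan24.2° = 439.3 kN/m, FS = 0.94.
Setting FS = 1.45 and solving for T:
1.45·(466.2 − T cos25.5°) = 439.3 + T sin25.5°·tan24.2°
T·(sin25.5°·tan24.2° + 1.45·cos25.5°) = 1.45·466.2 − 439.3
T·(0.4305·0.4494 + 1.45·0.9026) = 676.1 − 439.3 = 236.7
T·1.5022 = 236.7
T = 157.6 kN/m

T = 158 kN/m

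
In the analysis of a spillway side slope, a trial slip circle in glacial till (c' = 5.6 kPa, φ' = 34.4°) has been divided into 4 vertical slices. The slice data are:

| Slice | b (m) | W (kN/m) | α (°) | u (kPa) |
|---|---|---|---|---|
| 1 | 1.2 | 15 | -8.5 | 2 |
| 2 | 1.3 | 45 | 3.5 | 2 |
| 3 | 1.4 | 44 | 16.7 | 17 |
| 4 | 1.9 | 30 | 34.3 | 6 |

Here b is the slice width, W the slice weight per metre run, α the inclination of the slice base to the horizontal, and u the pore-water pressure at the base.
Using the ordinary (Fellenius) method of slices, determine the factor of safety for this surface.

FS = 3.06

Ordinary method of slices: FS = Σ[c'·Δl_i + (W_i cosα_i − u_i·Δl_i)·tanφ'] / Σ W_i sinα_i, with Δl_i = b_i / cosα_i.
Slice 1: Δl = 1.2/cos(-8.5°) = 1.213 m; N'_1 = 15·cos(-8.5°) − 2·1.213 = 12.4; c'Δl = 6.79; W sinα = -2.2
Slice 2: Δl = 1.3/cos3.5° = 1.302 m; N'_2 = 45·cos3.5° − 2·1.302 = 42.3; c'Δl = 7.29; W sinα = 2.7
Slice 3: Δl = 1.4/cos16.7° = 1.462 m; N'_3 = 44·cos16.7° − 17·1.462 = 17.3; c'Δl = 8.19; W sinα = 12.6
Slice 4: Δl = 1.9/cos34.3° = 2.300 m; N'_4 = 30·cos34.3° − 6·2.300 = 11.0; c'Δl = 12.88; W sinα = 16.9
Σc'Δl = 35.2 kN/m; ΣN' = 83.0 kN/m; ΣW sinα = 30.1 kN/m
Resisting = 35.2 + 83.0·tan34.4° = 35.2 + 56.8 = 92.0 kN/m
FS = 92.0 / 30.1 = 3.058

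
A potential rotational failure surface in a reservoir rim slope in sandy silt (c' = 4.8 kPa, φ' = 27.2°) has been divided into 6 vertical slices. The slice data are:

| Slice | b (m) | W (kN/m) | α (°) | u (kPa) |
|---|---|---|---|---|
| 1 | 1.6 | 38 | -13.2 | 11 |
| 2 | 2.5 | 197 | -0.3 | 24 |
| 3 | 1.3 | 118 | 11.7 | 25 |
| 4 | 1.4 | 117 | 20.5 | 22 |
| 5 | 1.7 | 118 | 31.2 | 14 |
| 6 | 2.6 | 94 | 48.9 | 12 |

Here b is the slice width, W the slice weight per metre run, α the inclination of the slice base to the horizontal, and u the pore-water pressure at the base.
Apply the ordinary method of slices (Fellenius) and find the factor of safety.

Ordinary method of slices: FS = Σ[c'·Δl_i + (W_i cosα_i − u_i·Δl_i)·tanφ'] / Σ W_i sinα_i, with Δl_i = b_i / cosα_i.
Slice 1: Δl = 1.6/cos(-13.2°) = 1.643 m; N'_1 = 38·cos(-13.2°) − 11·1.643 = 18.9; c'Δl = 7.89; W sinα = -8.7
Slice 2: Δl = 2.5/cos(-0.3°) = 2.500 m; N'_2 = 197·cos(-0.3°) − 24·2.500 = 137.0; c'Δl = 12.00; W sinα = -1.0
Slice 3: Δl = 1.3/cos11.7° = 1.328 m; N'_3 = 118·cos11.7° − 25·1.328 = 82.4; c'Δl = 6.37; W sinα = 23.9
Slice 4: Δl = 1.4/cos20.5° = 1.495 m; N'_4 = 117·cos20.5° − 22·1.495 = 76.7; c'Δl = 7.17; W sinα = 41.0
Slice 5: Δl = 1.7/cos31.2° = 1.987 m; N'_5 = 118·cos31.2° − 14·1.987 = 73.1; c'Δl = 9.54; W sinα = 61.1
Slice 6: Δl = 2.6/cos48.9° = 3.955 m; N'_6 = 94·cos48.9° − 12·3.955 = 14.3; c'Δl = 18.98; W sinα = 70.8
Σc'Δl = 62.0 kN/m; ΣN' = 402.4 kN/m; ΣW sinα = 187.2 kN/m
Resisting = 62.0 + 402.4·tan27.2° = 62.0 + 206.8 = 268.8 kN/m
FS = 268.8 / 187.2 = 1.436

FS = 1.44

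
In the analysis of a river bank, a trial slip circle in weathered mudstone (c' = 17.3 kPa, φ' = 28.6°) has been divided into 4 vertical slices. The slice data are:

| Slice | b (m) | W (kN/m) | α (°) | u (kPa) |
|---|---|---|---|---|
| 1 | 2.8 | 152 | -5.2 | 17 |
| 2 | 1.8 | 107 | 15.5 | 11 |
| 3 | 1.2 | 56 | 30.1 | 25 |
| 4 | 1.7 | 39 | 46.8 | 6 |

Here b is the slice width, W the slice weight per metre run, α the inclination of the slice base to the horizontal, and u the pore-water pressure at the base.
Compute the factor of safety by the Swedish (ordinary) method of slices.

Ordinary method of slices: FS = Σ[c'·Δl_i + (W_i cosα_i − u_i·Δl_i)·tanφ'] / Σ W_i sinα_i, with Δl_i = b_i / cosα_i.
Slice 1: Δl = 2.8/cos(-5.2°) = 2.812 m; N'_1 = 152·cos(-5.2°) − 17·2.812 = 103.6; c'Δl = 48.64; W sinα = -13.8
Slice 2: Δl = 1.8/cos15.5° = 1.868 m; N'_2 = 107·cos15.5° − 11·1.868 = 82.6; c'Δl = 32.32; W sinα = 28.6
Slice 3: Δl = 1.2/cos30.1° = 1.387 m; N'_3 = 56·cos30.1° − 25·1.387 = 13.8; c'Δl = 24.00; W sinα = 28.1
Slice 4: Δl = 1.7/cos46.8° = 2.483 m; N'_4 = 39·cos46.8° − 6·2.483 = 11.8; c'Δl = 42.96; W sinα = 28.4
Σc'Δl = 147.9 kN/m; ΣN' = 211.7 kN/m; ΣW sinα = 71.3 kN/m
Resisting = 147.9 + 211.7·tan28.6° = 147.9 + 115.4 = 263.3 kN/m
FS = 263.3 / 71.3 = 3.692

FS = 3.69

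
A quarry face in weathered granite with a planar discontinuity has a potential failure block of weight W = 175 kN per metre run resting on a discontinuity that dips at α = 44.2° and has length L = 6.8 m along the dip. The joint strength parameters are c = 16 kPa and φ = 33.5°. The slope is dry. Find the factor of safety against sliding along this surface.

Resolving the block weight along and normal to the plane and applying the Mohr–Coulomb strength on the joint:
N' = W cosα = 175·cos44.2° = 125.5 kN/m
Driving force T = W sinα = 175·sin44.2° = 122.0 kN/m
Resisting force R = c·L + N'·tanφ = 16·6.8 + 125.5·tan33.5° = 108.8 + 83.0 = 191.8 kN/m
FS = R / T = 191.8 / 122.0 = 1.572

FS = 1.57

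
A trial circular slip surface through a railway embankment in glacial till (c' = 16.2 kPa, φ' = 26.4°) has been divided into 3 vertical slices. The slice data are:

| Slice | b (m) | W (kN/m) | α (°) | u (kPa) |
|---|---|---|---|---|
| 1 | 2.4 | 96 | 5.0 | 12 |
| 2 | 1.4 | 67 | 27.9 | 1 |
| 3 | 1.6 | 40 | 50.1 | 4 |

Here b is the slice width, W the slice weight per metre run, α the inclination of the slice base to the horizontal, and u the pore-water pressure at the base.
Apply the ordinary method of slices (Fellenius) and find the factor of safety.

Ordinary method of slices: FS = Σ[c'·Δl_i + (W_i cosα_i − u_i·Δl_i)·tanφ'] / Σ W_i sinα_i, with Δl_i = b_i / cosα_i.
Slice 1: Δl = 2.4/cos5.0° = 2.409 m; N'_1 = 96·cos5.0° − 12·2.409 = 66.7; c'Δl = 39.03; W sinα = 8.4
Slice 2: Δl = 1.4/cos27.9° = 1.584 m; N'_2 = 67·cos27.9° − 1·1.584 = 57.6; c'Δl = 25.66; W sinα = 31.4
Slice 3: Δl = 1.6/cos50.1° = 2.494 m; N'_3 = 40·cos50.1° − 4·2.494 = 15.7; c'Δl = 40.41; W sinα = 30.7
Σc'Δl = 105.1 kN/m; ΣN' = 140.0 kN/m; ΣW sinα = 70.4 kN/m
Resisting = 105.1 + 140.0·tan26.4° = 105.1 + 69.5 = 174.6 kN/m
FS = 174.6 / 70.4 = 2.480

FS = 2.48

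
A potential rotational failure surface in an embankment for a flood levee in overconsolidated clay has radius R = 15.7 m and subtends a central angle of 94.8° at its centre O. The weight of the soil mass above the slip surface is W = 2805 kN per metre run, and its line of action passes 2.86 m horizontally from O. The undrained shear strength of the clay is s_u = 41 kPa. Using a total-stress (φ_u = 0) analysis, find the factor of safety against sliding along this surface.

FS = 2.08

Taking moments about the centre O, the resisting moment is provided by the undrained shear strength acting along the arc:
Arc length L_a = R·θ = 15.7·(94.8°·π/180) = 15.7·1.6546 = 25.98 m
M_R = s_u·L_a·R = 41·25.98·15.7 = 16721.3 kN·m/m
M_D = W·d = 2805·2.86 = 8022.3 kN·m/m
FS = M_R / M_D = 16721.3 / 8022.3 = 2.084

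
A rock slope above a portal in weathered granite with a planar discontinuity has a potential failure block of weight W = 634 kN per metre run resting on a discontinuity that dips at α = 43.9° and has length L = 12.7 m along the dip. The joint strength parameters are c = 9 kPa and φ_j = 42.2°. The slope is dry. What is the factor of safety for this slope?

Resolving the block weight along and normal to the plane and applying the Mohr–Coulomb strength on the joint:
N' = W cosα = 634·cos43.9° = 456.8 kN/m
Driving force T = W sinα = 634·sin43.9° = 439.6 kN/m
Resisting force R = c·L + N'·tanφ_j = 9·12.7 + 456.8·tan42.2° = 114.3 + 414.2 = 528.5 kN/m
FS = R / T = 528.5 / 439.6 = 1.202

FS = 1.20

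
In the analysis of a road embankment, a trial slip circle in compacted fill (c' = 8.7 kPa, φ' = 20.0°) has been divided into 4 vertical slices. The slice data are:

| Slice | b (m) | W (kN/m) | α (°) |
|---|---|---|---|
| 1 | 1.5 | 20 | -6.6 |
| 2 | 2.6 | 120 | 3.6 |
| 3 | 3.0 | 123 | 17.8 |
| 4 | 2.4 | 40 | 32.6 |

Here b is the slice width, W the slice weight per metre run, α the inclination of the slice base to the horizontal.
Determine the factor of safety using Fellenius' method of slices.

FS = 3.01

Ordinary method of slices: FS = Σ[c'·Δl_i + (W_i cosα_i)·tanφ'] / Σ W_i sinα_i, with Δl_i = b_i / cosα_i.
Slice 1: Δl = 1.5/cos(-6.6°) = 1.510 m; N'_1 = 20·cos(-6.6°) = 19.9; c'Δl = 13.14; W sinα = -2.3
Slice 2: Δl = 2.6/cos3.6° = 2.605 m; N'_2 = 120·cos3.6° = 119.8; c'Δl = 22.66; W sinα = 7.5
Slice 3: Δl = 3.0/cos17.8° = 3.151 m; N'_3 = 123·cos17.8° = 117.1; c'Δl = 27.41; W sinα = 37.6
Slice 4: Δl = 2.4/cos32.6° = 2.849 m; N'_4 = 40·cos32.6° = 33.7; c'Δl = 24.78; W sinα = 21.6
Σc'Δl = 88.0 kN/m; ΣN' = 290.4 kN/m; ΣW sinα = 64.4 kN/m
Resisting = 88.0 + 290.4·tan20.0° = 88.0 + 105.7 = 193.7 kN/m
FS = 193.7 / 64.4 = 3.009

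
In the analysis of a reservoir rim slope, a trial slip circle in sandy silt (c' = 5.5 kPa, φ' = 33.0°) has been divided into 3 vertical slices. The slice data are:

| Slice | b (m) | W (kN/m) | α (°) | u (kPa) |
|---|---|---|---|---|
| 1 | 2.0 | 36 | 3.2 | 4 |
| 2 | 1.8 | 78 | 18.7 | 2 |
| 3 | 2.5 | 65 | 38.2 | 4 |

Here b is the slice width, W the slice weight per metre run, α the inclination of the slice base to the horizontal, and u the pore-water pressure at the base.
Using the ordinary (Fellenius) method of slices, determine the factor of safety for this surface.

Ordinary method of slices: FS = Σ[c'·Δl_i + (W_i cosα_i − u_i·Δl_i)·tanφ'] / Σ W_i sinα_i, with Δl_i = b_i / cosα_i.
Slice 1: Δl = 2.0/cos3.2° = 2.003 m; N'_1 = 36·cos3.2° − 4·2.003 = 27.9; c'Δl = 11.02; W sinα = 2.0
Slice 2: Δl = 1.8/cos18.7° = 1.900 m; N'_2 = 78·cos18.7° − 2·1.900 = 70.1; c'Δl = 10.45; W sinα = 25.0
Slice 3: Δl = 2.5/cos38.2° = 3.181 m; N'_3 = 65·cos38.2° − 4·3.181 = 38.4; c'Δl = 17.50; W sinα = 40.2
Σc'Δl = 39.0 kN/m; ΣN' = 136.4 kN/m; ΣW sinα = 67.2 kN/m
Resisting = 39.0 + 136.4·tan33.0° = 39.0 + 88.6 = 127.5 kN/m
FS = 127.5 / 67.2 = 1.897

FS = 1.90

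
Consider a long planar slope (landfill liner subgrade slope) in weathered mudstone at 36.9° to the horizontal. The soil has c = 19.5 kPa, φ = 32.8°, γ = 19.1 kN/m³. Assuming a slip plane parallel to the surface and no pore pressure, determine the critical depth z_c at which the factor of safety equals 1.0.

z_c = 15.01 m

Setting FS = 1.00 in FS = [c + γz cos²β tanφ] / [γz sinβ cosβ] and solving for z:
z = c / [γ cosβ (FS·sinβ − cosβ·tanφ)]
  = 19.5 / [19.1·cos36.9°·(1.00·sin36.9° − cos36.9°·tan32.8°)]
  = 19.5 / [19.1·0.7997·(1.00·0.6004 − 0.7997·0.6445)]
  = 19.5 / 1.2992 = 15.009 m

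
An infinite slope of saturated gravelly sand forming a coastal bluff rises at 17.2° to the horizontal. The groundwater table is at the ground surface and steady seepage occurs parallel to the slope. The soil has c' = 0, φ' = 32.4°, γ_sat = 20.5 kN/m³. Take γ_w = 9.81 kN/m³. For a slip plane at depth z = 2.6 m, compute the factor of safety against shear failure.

FS = 1.07

With seepage parallel to the slope and the water table at the surface, the effective normal stress on the slip plane uses the buoyant unit weight γ' = γ_sat − γ_w while the driving shear stress uses γ_sat:
FS = [c' + γ' z cos²β tanφ'] / [γ_sat z sinβ cosβ]
(For c' = 0 this reduces to FS = (γ'/γ_sat)·tanφ'/tanβ.)
γ' = 20.5 − 9.81 = 10.69 kN/m³
Numerator = 0.0 + 10.69·2.6·cos²17.2°·tan32.4° = 0.0 + 10.69·2.6·0.9126·0.6346 = 16.096 kPa
Denominator = 20.5·2.6·sin17.2°·cos17.2° = 20.5·2.6·0.2957·0.9553 = 15.056 kPa
FS = 16.096 / 15.056 = 1.069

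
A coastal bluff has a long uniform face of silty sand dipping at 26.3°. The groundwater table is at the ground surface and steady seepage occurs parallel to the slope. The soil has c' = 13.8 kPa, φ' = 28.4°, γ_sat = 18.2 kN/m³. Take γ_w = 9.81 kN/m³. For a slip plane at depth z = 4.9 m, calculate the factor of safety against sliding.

FS = 0.89

With seepage parallel to the slope and the water table at the surface, the effective normal stress on the slip plane uses the buoyant unit weight γ' = γ_sat − γ_w while the driving shear stress uses γ_sat:
FS = [c' + γ' z cos²β tanφ'] / [γ_sat z sinβ cosβ]
γ' = 18.2 − 9.81 = 8.39 kN/m³
Numerator = 13.8 + 8.39·4.9·cos²26.3°·tan28.4° = 13.8 + 8.39·4.9·0.8037·0.5407 = 31.665 kPa
Denominator = 18.2·4.9·sin26.3°·cos26.3° = 18.2·4.9·0.4431·0.8965 = 35.423 kPa
FS = 31.665 / 35.423 = 0.894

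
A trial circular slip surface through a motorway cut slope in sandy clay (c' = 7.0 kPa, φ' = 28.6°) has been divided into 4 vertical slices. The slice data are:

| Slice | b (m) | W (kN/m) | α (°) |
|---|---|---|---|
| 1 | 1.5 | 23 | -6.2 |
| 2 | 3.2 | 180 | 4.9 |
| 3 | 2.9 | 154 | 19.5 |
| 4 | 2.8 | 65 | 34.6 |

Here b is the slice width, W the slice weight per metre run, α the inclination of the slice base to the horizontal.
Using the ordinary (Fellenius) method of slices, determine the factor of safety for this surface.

Ordinary method of slices: FS = Σ[c'·Δl_i + (W_i cosα_i)·tanφ'] / Σ W_i sinα_i, with Δl_i = b_i / cosα_i.
Slice 1: Δl = 1.5/cos(-6.2°) = 1.509 m; N'_1 = 23·cos(-6.2°) = 22.9; c'Δl = 10.56; W sinα = -2.5
Slice 2: Δl = 3.2/cos4.9° = 3.212 m; N'_2 = 180·cos4.9° = 179.3; c'Δl = 22.48; W sinα = 15.4
Slice 3: Δl = 2.9/cos19.5° = 3.076 m; N'_3 = 154·cos19.5° = 145.2; c'Δl = 21.54; W sinα = 51.4
Slice 4: Δl = 2.8/cos34.6° = 3.402 m; N'_4 = 65·cos34.6° = 53.5; c'Δl = 23.81; W sinα = 36.9
Σc'Δl = 78.4 kN/m; ΣN' = 400.9 kN/m; ΣW sinα = 101.2 kN/m
Resisting = 78.4 + 400.9·tan28.6° = 78.4 + 218.6 = 297.0 kN/m
FS = 297.0 / 101.2 = 2.934

FS = 2.93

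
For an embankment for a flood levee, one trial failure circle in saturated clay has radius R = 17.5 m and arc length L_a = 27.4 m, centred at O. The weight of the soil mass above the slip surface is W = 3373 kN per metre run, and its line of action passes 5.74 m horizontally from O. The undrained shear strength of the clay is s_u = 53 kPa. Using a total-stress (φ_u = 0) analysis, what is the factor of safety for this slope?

FS = 1.31

Taking moments about the centre O, the resisting moment is provided by the undrained shear strength acting along the arc:
M_R = s_u·L_a·R = 53·27.40·17.5 = 25413.5 kN·m/m
M_D = W·d = 3373·5.74 = 19361.0 kN·m/m
FS = M_R / M_D = 25413.5 / 19361.0 = 1.313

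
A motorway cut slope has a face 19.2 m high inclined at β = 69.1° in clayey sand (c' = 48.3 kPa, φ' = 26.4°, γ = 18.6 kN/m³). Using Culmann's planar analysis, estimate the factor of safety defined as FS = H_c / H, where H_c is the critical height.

FS = 1.71

H_c = (4c'/γ) · sinβ cosφ' / [1 − cos(β − φ')]
    = (4·48.3/18.6) · sin69.1°·cos26.4° / [1 − cos42.7°]
    = 10.387 · 0.8368 / 0.2651 = 32.79 m
FS = H_c / H = 32.79 / 19.2 = 1.708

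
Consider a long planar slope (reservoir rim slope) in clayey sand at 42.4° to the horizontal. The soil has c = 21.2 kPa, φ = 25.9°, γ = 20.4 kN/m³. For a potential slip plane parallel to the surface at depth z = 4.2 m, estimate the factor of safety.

FS = 1.03

For an infinite slope with a slip plane parallel to the surface (no pore pressure): FS = [c + γz cos²β tanφ] / [γz sinβ cosβ].
γz = 20.4·4.2 = 85.68 kN/m²
Numerator = 21.2 + 85.68·cos²42.4°·tan25.9° = 21.2 + 85.68·0.5453·0.4856 = 43.887 kPa
Denominator = 85.68·sin42.4°·cos42.4° = 85.68·0.6743·0.7385 = 42.664 kPa
FS = 43.887 / 42.664 = 1.029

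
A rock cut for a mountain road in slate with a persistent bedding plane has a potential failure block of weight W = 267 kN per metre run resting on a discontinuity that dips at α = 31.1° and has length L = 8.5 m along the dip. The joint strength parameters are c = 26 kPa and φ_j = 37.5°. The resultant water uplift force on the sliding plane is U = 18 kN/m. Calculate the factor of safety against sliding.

Resolving the block weight along and normal to the plane and applying the Mohr–Coulomb strength on the joint:
N' = W cosα − U = 267·cos31.1° − 18 = 210.6 kN/m
Driving force T = W sinα = 267·sin31.1° = 137.9 kN/m
Resisting force R = c·L + N'·tanφ_j = 26·8.5 + 210.6·tan37.5° = 221.0 + 161.6 = 382.6 kN/m
FS = R / T = 382.6 / 137.9 = 2.774

FS = 2.77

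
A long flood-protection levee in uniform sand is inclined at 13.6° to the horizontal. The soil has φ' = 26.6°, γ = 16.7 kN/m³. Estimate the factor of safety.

For a dry cohesionless infinite slope the factor of safety is FS = tanφ' / tanβ.
FS = tan26.6° / tan13.6° = 0.5008 / 0.2419 = 2.070

FS = 2.07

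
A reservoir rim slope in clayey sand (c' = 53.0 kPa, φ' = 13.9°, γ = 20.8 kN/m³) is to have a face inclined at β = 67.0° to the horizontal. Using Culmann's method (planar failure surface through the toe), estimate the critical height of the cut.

H_c = 22.79 m

Culmann's analysis gives the critical failure plane at α_cr = (β + φ')/2 = (67.0 + 13.9)/2 = 40.5°, and the critical height
H_c = (4c'/γ) · sinβ cosφ' / [1 − cos(β − φ')]
    = (4·53.0/20.8) · sin67.0°·cos13.9° / [1 − cos(53.1°)]
    = 10.192 · 0.9205·0.9707 / [1 − 0.6004]
    = 10.192 · 0.8935 / 0.3996
    = 22.79 m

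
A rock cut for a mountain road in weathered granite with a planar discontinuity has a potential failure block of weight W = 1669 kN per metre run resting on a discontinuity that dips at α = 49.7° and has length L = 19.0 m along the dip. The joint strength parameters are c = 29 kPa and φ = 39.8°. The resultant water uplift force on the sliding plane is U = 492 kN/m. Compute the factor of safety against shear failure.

Resolving the block weight along and normal to the plane and applying the Mohr–Coulomb strength on the joint:
N' = W cosα − U = 1669·cos49.7° − 492 = 587.5 kN/m
Driving force T = W sinα = 1669·sin49.7° = 1272.9 kN/m
Resisting force R = c·L + N'·tanφ = 29·19.0 + 587.5·tan39.8° = 551.0 + 489.5 = 1040.5 kN/m
FS = R / T = 1040.5 / 1272.9 = 0.817

FS = 0.82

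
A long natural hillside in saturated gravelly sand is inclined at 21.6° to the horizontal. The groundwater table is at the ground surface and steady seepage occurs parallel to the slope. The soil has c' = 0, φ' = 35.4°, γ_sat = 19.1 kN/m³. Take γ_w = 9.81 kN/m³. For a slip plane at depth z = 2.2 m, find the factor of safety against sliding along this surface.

With seepage parallel to the slope and the water table at the surface, the effective normal stress on the slip plane uses the buoyant unit weight γ' = γ_sat − γ_w while the driving shear stress uses γ_sat:
FS = [c' + γ' z cos²β tanφ'] / [γ_sat z sinβ cosβ]
(For c' = 0 this reduces to FS = (γ'/γ_sat)·tanφ'/tanβ.)
γ' = 19.1 − 9.81 = 9.29 kN/m³
Numerator = 0.0 + 9.29·2.2·cos²21.6°·tan35.4° = 0.0 + 9.29·2.2·0.8645·0.7107 = 12.556 kPa
Denominator = 19.1·2.2·sin21.6°·cos21.6° = 19.1·2.2·0.3681·0.9298 = 14.382 kPa
FS = 12.556 / 14.382 = 0.873

FS = 0.87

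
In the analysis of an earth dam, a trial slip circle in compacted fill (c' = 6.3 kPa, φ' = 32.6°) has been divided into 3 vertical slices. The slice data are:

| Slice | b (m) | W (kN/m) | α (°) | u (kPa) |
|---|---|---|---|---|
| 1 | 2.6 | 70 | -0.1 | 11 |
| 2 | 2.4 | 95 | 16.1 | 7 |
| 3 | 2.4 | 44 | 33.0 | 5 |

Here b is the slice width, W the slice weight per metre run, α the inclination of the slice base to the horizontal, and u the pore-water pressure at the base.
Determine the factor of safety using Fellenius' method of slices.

Ordinary method of slices: FS = Σ[c'·Δl_i + (W_i cosα_i − u_i·Δl_i)·tanφ'] / Σ W_i sinα_i, with Δl_i = b_i / cosα_i.
Slice 1: Δl = 2.6/cos(-0.1°) = 2.600 m; N'_1 = 70·cos(-0.1°) − 11·2.600 = 41.4; c'Δl = 16.38; W sinα = -0.1
Slice 2: Δl = 2.4/cos16.1° = 2.498 m; N'_2 = 95·cos16.1° − 7·2.498 = 73.8; c'Δl = 15.74; W sinα = 26.3
Slice 3: Δl = 2.4/cos33.0° = 2.862 m; N'_3 = 44·cos33.0° − 5·2.862 = 22.6; c'Δl = 18.03; W sinα = 24.0
Σc'Δl = 50.1 kN/m; ΣN' = 137.8 kN/m; ΣW sinα = 50.2 kN/m
Resisting = 50.1 + 137.8·tan32.6° = 50.1 + 88.1 = 138.3 kN/m
FS = 138.3 / 50.2 = 2.755

FS = 2.75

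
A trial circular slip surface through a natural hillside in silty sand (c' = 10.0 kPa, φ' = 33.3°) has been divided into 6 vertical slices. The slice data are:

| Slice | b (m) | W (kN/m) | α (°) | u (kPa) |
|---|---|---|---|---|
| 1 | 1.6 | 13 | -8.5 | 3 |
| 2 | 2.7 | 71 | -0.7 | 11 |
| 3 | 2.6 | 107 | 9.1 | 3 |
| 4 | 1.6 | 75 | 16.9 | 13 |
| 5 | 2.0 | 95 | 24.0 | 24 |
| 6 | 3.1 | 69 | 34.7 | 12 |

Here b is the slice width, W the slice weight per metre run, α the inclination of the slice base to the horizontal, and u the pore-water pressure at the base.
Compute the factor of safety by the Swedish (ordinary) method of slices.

Ordinary method of slices: FS = Σ[c'·Δl_i + (W_i cosα_i − u_i·Δl_i)·tanφ'] / Σ W_i sinα_i, with Δl_i = b_i / cosα_i.
Slice 1: Δl = 1.6/cos(-8.5°) = 1.618 m; N'_1 = 13·cos(-8.5°) − 3·1.618 = 8.0; c'Δl = 16.18; W sinα = -1.9
Slice 2: Δl = 2.7/cos(-0.7°) = 2.700 m; N'_2 = 71·cos(-0.7°) − 11·2.700 = 41.3; c'Δl = 27.00; W sinα = -0.9
Slice 3: Δl = 2.6/cos9.1° = 2.633 m; N'_3 = 107·cos9.1° − 3·2.633 = 97.8; c'Δl = 26.33; W sinα = 16.9
Slice 4: Δl = 1.6/cos16.9° = 1.672 m; N'_4 = 75·cos16.9° − 13·1.672 = 50.0; c'Δl = 16.72; W sinα = 21.8
Slice 5: Δl = 2.0/cos24.0° = 2.189 m; N'_5 = 95·cos24.0° − 24·2.189 = 34.2; c'Δl = 21.89; W sinα = 38.6
Slice 6: Δl = 3.1/cos34.7° = 3.771 m; N'_6 = 69·cos34.7° − 12·3.771 = 11.5; c'Δl = 37.71; W sinα = 39.3
Σc'Δl = 145.8 kN/m; ΣN' = 242.8 kN/m; ΣW sinα = 113.9 kN/m
Resisting = 145.8 + 242.8·tan33.3° = 145.8 + 159.5 = 305.3 kN/m
FS = 305.3 / 113.9 = 2.682

FS = 2.68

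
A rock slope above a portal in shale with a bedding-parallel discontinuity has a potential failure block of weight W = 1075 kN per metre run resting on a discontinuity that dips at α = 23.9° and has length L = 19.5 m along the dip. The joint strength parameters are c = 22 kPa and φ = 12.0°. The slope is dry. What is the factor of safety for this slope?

FS = 1.46

Resolving the block weight along and normal to the plane and applying the Mohr–Coulomb strength on the joint:
N' = W cosα = 1075·cos23.9° = 982.8 kN/m
Driving force T = W sinα = 1075·sin23.9° = 435.5 kN/m
Resisting force R = c·L + N'·tanφ = 22·19.5 + 982.8·tan12.0° = 429.0 + 208.9 = 637.9 kN/m
FS = R / T = 637.9 / 435.5 = 1.465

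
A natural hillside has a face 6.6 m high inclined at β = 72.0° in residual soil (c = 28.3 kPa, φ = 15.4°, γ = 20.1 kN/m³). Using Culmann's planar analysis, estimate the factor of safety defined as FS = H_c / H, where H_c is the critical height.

H_c = (4c/γ) · sinβ cosφ / [1 − cos(β − φ)]
    = (4·28.3/20.1) · sin72.0°·cos15.4° / [1 − cos56.6°]
    = 5.632 · 0.9169 / 0.4495 = 11.49 m
FS = H_c / H = 11.49 / 6.6 = 1.741

FS = 1.74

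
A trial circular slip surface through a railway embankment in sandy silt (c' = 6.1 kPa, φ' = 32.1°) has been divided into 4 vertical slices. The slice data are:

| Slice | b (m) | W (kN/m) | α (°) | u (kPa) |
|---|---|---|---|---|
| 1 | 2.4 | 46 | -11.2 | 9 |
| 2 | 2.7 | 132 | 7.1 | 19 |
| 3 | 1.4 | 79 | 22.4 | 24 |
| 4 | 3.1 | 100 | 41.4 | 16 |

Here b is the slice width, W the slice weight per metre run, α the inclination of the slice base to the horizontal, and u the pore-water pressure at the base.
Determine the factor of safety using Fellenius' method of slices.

Ordinary method of slices: FS = Σ[c'·Δl_i + (W_i cosα_i − u_i·Δl_i)·tanφ'] / Σ W_i sinα_i, with Δl_i = b_i / cosα_i.
Slice 1: Δl = 2.4/cos(-11.2°) = 2.447 m; N'_1 = 46·cos(-11.2°) − 9·2.447 = 23.1; c'Δl = 14.92; W sinα = -8.9
Slice 2: Δl = 2.7/cos7.1° = 2.721 m; N'_2 = 132·cos7.1° − 19·2.721 = 79.3; c'Δl = 16.60; W sinα = 16.3
Slice 3: Δl = 1.4/cos22.4° = 1.514 m; N'_3 = 79·cos22.4° − 24·1.514 = 36.7; c'Δl = 9.24; W sinα = 30.1
Slice 4: Δl = 3.1/cos41.4° = 4.133 m; N'_4 = 100·cos41.4° − 16·4.133 = 8.9; c'Δl = 25.21; W sinα = 66.1
Σc'Δl = 66.0 kN/m; ΣN' = 148.0 kN/m; ΣW sinα = 103.6 kN/m
Resisting = 66.0 + 148.0·tan32.1° = 66.0 + 92.8 = 158.8 kN/m
FS = 158.8 / 103.6 = 1.533

FS = 1.53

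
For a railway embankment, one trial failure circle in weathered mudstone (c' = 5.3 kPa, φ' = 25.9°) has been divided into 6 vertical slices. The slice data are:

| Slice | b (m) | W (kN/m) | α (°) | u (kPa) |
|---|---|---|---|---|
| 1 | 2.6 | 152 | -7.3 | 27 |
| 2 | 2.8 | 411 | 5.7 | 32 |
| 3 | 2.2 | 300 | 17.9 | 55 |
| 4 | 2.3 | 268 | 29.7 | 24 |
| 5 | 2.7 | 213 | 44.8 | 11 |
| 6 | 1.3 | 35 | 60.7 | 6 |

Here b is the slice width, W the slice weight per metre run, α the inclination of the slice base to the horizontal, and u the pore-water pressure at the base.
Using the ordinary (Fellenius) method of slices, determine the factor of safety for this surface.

Ordinary method of slices: FS = Σ[c'·Δl_i + (W_i cosα_i − u_i·Δl_i)·tanφ'] / Σ W_i sinα_i, with Δl_i = b_i / cosα_i.
Slice 1: Δl = 2.6/cos(-7.3°) = 2.621 m; N'_1 = 152·cos(-7.3°) − 27·2.621 = 80.0; c'Δl = 13.89; W sinα = -19.3
Slice 2: Δl = 2.8/cos5.7° = 2.814 m; N'_2 = 411·cos5.7° − 32·2.814 = 318.9; c'Δl = 14.91; W sinα = 40.8
Slice 3: Δl = 2.2/cos17.9° = 2.312 m; N'_3 = 300·cos17.9° − 55·2.312 = 158.3; c'Δl = 12.25; W sinα = 92.2
Slice 4: Δl = 2.3/cos29.7° = 2.648 m; N'_4 = 268·cos29.7° − 24·2.648 = 169.2; c'Δl = 14.03; W sinα = 132.8
Slice 5: Δl = 2.7/cos44.8° = 3.805 m; N'_5 = 213·cos44.8° − 11·3.805 = 109.3; c'Δl = 20.17; W sinα = 150.1
Slice 6: Δl = 1.3/cos60.7° = 2.656 m; N'_6 = 35·cos60.7° − 6·2.656 = 1.2; c'Δl = 14.08; W sinα = 30.5
Σc'Δl = 89.3 kN/m; ΣN' = 837.0 kN/m; ΣW sinα = 427.1 kN/m
Resisting = 89.3 + 837.0·tan25.9° = 89.3 + 406.4 = 495.7 kN/m
FS = 495.7 / 427.1 = 1.161

FS = 1.16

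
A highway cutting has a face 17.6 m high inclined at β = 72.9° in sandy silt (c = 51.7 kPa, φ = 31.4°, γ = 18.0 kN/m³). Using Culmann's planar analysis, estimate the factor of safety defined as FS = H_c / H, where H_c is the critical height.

H_c = (4c/γ) · sinβ cosφ / [1 − cos(β − φ)]
    = (4·51.7/18.0) · sin72.9°·cos31.4° / [1 − cos41.5°]
    = 11.489 · 0.8158 / 0.2510 = 37.34 m
FS = H_c / H = 37.34 / 17.6 = 2.121

FS = 2.12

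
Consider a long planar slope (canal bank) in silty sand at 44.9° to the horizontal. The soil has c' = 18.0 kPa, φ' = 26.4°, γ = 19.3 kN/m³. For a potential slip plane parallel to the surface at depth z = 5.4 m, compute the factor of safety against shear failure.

For an infinite slope with a slip plane parallel to the surface (no pore pressure): FS = [c' + γz cos²β tanφ'] / [γz sinβ cosβ].
γz = 19.3·5.4 = 104.22 kN/m²
Numerator = 18.0 + 104.22·cos²44.9°·tan26.4° = 18.0 + 104.22·0.5017·0.4964 = 43.958 kPa
Denominator = 104.22·sin44.9°·cos44.9° = 104.22·0.7059·0.7083 = 52.110 kPa
FS = 43.958 / 52.110 = 0.844

FS = 0.84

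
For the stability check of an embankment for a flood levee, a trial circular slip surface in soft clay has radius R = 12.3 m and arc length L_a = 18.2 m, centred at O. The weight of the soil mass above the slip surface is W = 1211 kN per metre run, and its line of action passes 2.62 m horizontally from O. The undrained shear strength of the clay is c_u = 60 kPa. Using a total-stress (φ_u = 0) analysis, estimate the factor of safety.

FS = 4.23

Taking moments about the centre O, the resisting moment is provided by the undrained shear strength acting along the arc:
M_R = c_u·L_a·R = 60·18.20·12.3 = 13431.6 kN·m/m
M_D = W·d = 1211·2.62 = 3172.8 kN·m/m
FS = M_R / M_D = 13431.6 / 3172.8 = 4.233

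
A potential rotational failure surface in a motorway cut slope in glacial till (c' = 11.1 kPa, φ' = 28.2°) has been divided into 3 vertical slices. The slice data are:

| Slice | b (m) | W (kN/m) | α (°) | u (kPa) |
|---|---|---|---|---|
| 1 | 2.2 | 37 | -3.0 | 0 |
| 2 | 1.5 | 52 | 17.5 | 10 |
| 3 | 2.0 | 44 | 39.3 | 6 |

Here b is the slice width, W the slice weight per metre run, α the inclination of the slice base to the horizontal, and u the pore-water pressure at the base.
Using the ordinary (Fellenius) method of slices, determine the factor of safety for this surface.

Ordinary method of slices: FS = Σ[c'·Δl_i + (W_i cosα_i − u_i·Δl_i)·tanφ'] / Σ W_i sinα_i, with Δl_i = b_i / cosα_i.
Slice 1: Δl = 2.2/cos(-3.0°) = 2.203 m; N'_1 = 37·cos(-3.0°) − 0·2.203 = 36.9; c'Δl = 24.45; W sinα = -1.9
Slice 2: Δl = 1.5/cos17.5° = 1.573 m; N'_2 = 52·cos17.5° − 10·1.573 = 33.9; c'Δl = 17.46; W sinα = 15.6
Slice 3: Δl = 2.0/cos39.3° = 2.585 m; N'_3 = 44·cos39.3° − 6·2.585 = 18.5; c'Δl = 28.69; W sinα = 27.9
Σc'Δl = 70.6 kN/m; ΣN' = 89.4 kN/m; ΣW sinα = 41.6 kN/m
Resisting = 70.6 + 89.4·tan28.2° = 70.6 + 47.9 = 118.5 kN/m
FS = 118.5 / 41.6 = 2.851

FS = 2.85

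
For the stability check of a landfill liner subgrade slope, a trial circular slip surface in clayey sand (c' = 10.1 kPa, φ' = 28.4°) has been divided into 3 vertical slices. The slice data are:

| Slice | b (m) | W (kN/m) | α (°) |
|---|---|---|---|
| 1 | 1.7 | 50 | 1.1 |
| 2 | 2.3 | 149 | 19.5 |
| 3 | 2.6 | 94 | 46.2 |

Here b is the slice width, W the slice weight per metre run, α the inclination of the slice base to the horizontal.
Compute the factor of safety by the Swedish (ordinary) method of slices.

FS = 1.84

Ordinary method of slices: FS = Σ[c'·Δl_i + (W_i cosα_i)·tanφ'] / Σ W_i sinα_i, with Δl_i = b_i / cosα_i.
Slice 1: Δl = 1.7/cos1.1° = 1.700 m; N'_1 = 50·cos1.1° = 50.0; c'Δl = 17.17; W sinα = 1.0
Slice 2: Δl = 2.3/cos19.5° = 2.440 m; N'_2 = 149·cos19.5° = 140.5; c'Δl = 24.64; W sinα = 49.7
Slice 3: Δl = 2.6/cos46.2° = 3.756 m; N'_3 = 94·cos46.2° = 65.1; c'Δl = 37.94; W sinα = 67.8
Σc'Δl = 79.8 kN/m; ΣN' = 255.5 kN/m; ΣW sinα = 118.5 kN/m
Resisting = 79.8 + 255.5·tan28.4° = 79.8 + 138.2 = 217.9 kN/m
FS = 217.9 / 118.5 = 1.838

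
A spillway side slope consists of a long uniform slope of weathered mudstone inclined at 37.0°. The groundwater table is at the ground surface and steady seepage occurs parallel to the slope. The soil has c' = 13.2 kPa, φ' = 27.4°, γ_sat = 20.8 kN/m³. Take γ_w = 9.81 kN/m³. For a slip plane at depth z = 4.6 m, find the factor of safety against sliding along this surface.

With seepage parallel to the slope and the water table at the surface, the effective normal stress on the slip plane uses the buoyant unit weight γ' = γ_sat − γ_w while the driving shear stress uses γ_sat:
FS = [c' + γ' z cos²β tanφ'] / [γ_sat z sinβ cosβ]
γ' = 20.8 − 9.81 = 10.99 kN/m³
Numerator = 13.2 + 10.99·4.6·cos²37.0°·tan27.4° = 13.2 + 10.99·4.6·0.6378·0.5184 = 29.914 kPa
Denominator = 20.8·4.6·sin37.0°·cos37.0° = 20.8·4.6·0.6018·0.7986 = 45.987 kPa
FS = 29.914 / 45.987 = 0.650

FS = 0.65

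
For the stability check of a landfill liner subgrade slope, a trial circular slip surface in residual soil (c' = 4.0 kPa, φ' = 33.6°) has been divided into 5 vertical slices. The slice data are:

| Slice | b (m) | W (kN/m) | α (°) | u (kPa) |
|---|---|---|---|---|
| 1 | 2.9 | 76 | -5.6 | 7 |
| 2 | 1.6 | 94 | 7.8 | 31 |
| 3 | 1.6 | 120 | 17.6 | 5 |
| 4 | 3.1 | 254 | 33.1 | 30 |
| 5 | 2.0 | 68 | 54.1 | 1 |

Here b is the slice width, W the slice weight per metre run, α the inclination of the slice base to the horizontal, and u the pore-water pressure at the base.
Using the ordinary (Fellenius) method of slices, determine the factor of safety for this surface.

FS = 1.19

Ordinary method of slices: FS = Σ[c'·Δl_i + (W_i cosα_i − u_i·Δl_i)·tanφ'] / Σ W_i sinα_i, with Δl_i = b_i / cosα_i.
Slice 1: Δl = 2.9/cos(-5.6°) = 2.914 m; N'_1 = 76·cos(-5.6°) − 7·2.914 = 55.2; c'Δl = 11.66; W sinα = -7.4
Slice 2: Δl = 1.6/cos7.8° = 1.615 m; N'_2 = 94·cos7.8° − 31·1.615 = 43.1; c'Δl = 6.46; W sinα = 12.8
Slice 3: Δl = 1.6/cos17.6° = 1.679 m; N'_3 = 120·cos17.6° − 5·1.679 = 106.0; c'Δl = 6.71; W sinα = 36.3
Slice 4: Δl = 3.1/cos33.1° = 3.701 m; N'_4 = 254·cos33.1° − 30·3.701 = 101.8; c'Δl = 14.80; W sinα = 138.7
Slice 5: Δl = 2.0/cos54.1° = 3.411 m; N'_5 = 68·cos54.1° − 1·3.411 = 36.5; c'Δl = 13.64; W sinα = 55.1
Σc'Δl = 53.3 kN/m; ΣN' = 342.5 kN/m; ΣW sinα = 235.4 kN/m
Resisting = 53.3 + 342.5·tan33.6° = 53.3 + 227.6 = 280.8 kN/m
FS = 280.8 / 235.4 = 1.193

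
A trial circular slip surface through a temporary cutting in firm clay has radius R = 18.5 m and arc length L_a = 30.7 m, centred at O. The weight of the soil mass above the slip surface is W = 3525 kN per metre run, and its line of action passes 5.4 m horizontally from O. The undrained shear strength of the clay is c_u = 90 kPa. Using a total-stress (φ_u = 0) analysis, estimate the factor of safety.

Taking moments about the centre O, the resisting moment is provided by the undrained shear strength acting along the arc:
M_R = c_u·L_a·R = 90·30.70·18.5 = 51115.5 kN·m/m
M_D = W·d = 3525·5.4 = 19035.0 kN·m/m
FS = M_R / M_D = 51115.5 / 19035.0 = 2.685

FS = 2.69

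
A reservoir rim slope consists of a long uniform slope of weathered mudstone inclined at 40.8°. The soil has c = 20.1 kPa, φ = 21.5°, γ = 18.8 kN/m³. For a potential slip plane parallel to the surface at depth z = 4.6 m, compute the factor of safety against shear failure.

For an infinite slope with a slip plane parallel to the surface (no pore pressure): FS = [c + γz cos²β tanφ] / [γz sinβ cosβ].
γz = 18.8·4.6 = 86.48 kN/m²
Numerator = 20.1 + 86.48·cos²40.8°·tan21.5° = 20.1 + 86.48·0.5730·0.3939 = 39.621 kPa
Denominator = 86.48·sin40.8°·cos40.8° = 86.48·0.6534·0.7570 = 42.776 kPa
FS = 39.621 / 42.776 = 0.926

FS = 0.93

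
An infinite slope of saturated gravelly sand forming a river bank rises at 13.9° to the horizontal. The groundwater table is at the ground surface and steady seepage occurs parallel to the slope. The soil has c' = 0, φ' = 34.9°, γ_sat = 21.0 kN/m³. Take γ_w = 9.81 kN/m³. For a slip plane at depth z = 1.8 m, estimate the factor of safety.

With seepage parallel to the slope and the water table at the surface, the effective normal stress on the slip plane uses the buoyant unit weight γ' = γ_sat − γ_w while the driving shear stress uses γ_sat:
FS = [c' + γ' z cos²β tanφ'] / [γ_sat z sinβ cosβ]
(For c' = 0 this reduces to FS = (γ'/γ_sat)·tanφ'/tanβ.)
γ' = 21.0 − 9.81 = 11.19 kN/m³
Numerator = 0.0 + 11.19·1.8·cos²13.9°·tan34.9° = 0.0 + 11.19·1.8·0.9423·0.6976 = 13.240 kPa
Denominator = 21.0·1.8·sin13.9°·cos13.9° = 21.0·1.8·0.2402·0.9707 = 8.815 kPa
FS = 13.240 / 8.815 = 1.502

FS = 1.50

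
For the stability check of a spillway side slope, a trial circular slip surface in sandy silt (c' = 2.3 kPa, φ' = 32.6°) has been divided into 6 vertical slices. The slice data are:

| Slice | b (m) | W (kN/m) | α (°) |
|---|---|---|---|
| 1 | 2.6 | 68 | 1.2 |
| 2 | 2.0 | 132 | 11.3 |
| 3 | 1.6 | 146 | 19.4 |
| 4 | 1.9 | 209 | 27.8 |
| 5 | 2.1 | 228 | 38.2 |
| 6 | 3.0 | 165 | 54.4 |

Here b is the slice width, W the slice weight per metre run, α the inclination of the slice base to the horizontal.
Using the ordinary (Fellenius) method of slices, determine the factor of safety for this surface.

Ordinary method of slices: FS = Σ[c'·Δl_i + (W_i cosα_i)·tanφ'] / Σ W_i sinα_i, with Δl_i = b_i / cosα_i.
Slice 1: Δl = 2.6/cos1.2° = 2.601 m; N'_1 = 68·cos1.2° = 68.0; c'Δl = 5.98; W sinα = 1.4
Slice 2: Δl = 2.0/cos11.3° = 2.040 m; N'_2 = 132·cos11.3° = 129.4; c'Δl = 4.69; W sinα = 25.9
Slice 3: Δl = 1.6/cos19.4° = 1.696 m; N'_3 = 146·cos19.4° = 137.7; c'Δl = 3.90; W sinα = 48.5
Slice 4: Δl = 1.9/cos27.8° = 2.148 m; N'_4 = 209·cos27.8° = 184.9; c'Δl = 4.94; W sinα = 97.5
Slice 5: Δl = 2.1/cos38.2° = 2.672 m; N'_5 = 228·cos38.2° = 179.2; c'Δl = 6.15; W sinα = 141.0
Slice 6: Δl = 3.0/cos54.4° = 5.154 m; N'_6 = 165·cos54.4° = 96.1; c'Δl = 11.85; W sinα = 134.2
Σc'Δl = 37.5 kN/m; ΣN' = 795.2 kN/m; ΣW sinα = 448.4 kN/m
Resisting = 37.5 + 795.2·tan32.6° = 37.5 + 508.6 = 546.1 kN/m
FS = 546.1 / 448.4 = 1.218

FS = 1.22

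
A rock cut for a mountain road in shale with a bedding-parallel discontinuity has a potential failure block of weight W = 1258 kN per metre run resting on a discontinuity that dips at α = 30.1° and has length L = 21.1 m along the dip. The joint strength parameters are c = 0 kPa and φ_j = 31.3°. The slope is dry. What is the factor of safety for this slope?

Resolving the block weight along and normal to the plane and applying the Mohr–Coulomb strength on the joint:
N' = W cosα = 1258·cos30.1° = 1088.4 kN/m
Driving force T = W sinα = 1258·sin30.1° = 630.9 kN/m
Resisting force R = c·L + N'·tanφ_j = 0·21.1 + 1088.4·tan31.3° = 0.0 + 661.7 = 661.7 kN/m
FS = R / T = 661.7 / 630.9 = 1.049

FS = 1.05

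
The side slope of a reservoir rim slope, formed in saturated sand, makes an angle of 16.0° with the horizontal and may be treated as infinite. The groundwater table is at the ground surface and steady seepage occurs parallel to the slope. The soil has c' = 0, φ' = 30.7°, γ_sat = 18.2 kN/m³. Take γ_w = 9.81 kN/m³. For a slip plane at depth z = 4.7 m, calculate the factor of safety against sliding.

With seepage parallel to the slope and the water table at the surface, the effective normal stress on the slip plane uses the buoyant unit weight γ' = γ_sat − γ_w while the driving shear stress uses γ_sat:
FS = [c' + γ' z cos²β tanφ'] / [γ_sat z sinβ cosβ]
(For c' = 0 this reduces to FS = (γ'/γ_sat)·tanφ'/tanβ.)
γ' = 18.2 − 9.81 = 8.39 kN/m³
Numerator = 0.0 + 8.39·4.7·cos²16.0°·tan30.7° = 0.0 + 8.39·4.7·0.9240·0.5938 = 21.635 kPa
Denominator = 18.2·4.7·sin16.0°·cos16.0° = 18.2·4.7·0.2756·0.9613 = 22.665 kPa
FS = 21.635 / 22.665 = 0.955

FS = 0.95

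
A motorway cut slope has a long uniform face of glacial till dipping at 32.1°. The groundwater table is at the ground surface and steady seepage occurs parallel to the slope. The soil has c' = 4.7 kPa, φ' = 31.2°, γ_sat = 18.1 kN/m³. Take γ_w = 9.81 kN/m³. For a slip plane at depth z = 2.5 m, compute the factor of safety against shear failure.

FS = 0.67

With seepage parallel to the slope and the water table at the surface, the effective normal stress on the slip plane uses the buoyant unit weight γ' = γ_sat − γ_w while the driving shear stress uses γ_sat:
FS = [c' + γ' z cos²β tanφ'] / [γ_sat z sinβ cosβ]
γ' = 18.1 − 9.81 = 8.29 kN/m³
Numerator = 4.7 + 8.29·2.5·cos²32.1°·tan31.2° = 4.7 + 8.29·2.5·0.7176·0.6056 = 13.707 kPa
Denominator = 18.1·2.5·sin32.1°·cos32.1° = 18.1·2.5·0.5314·0.8471 = 20.370 kPa
FS = 13.707 / 20.370 = 0.673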